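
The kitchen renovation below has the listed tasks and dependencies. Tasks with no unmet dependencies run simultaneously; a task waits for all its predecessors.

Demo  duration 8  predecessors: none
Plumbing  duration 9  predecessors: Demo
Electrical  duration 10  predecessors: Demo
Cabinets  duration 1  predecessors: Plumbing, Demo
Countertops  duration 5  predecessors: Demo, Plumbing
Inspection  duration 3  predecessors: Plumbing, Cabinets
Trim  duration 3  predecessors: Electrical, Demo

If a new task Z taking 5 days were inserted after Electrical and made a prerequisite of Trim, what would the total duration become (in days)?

Originally the project takes 22 days.
With Z inserted, Trim now waits for max(Electrical, Demo, Z).
New critical path: Demo→Electrical→Z→Trim = 8+10+5+3 = 26 ⇒ 26 days.

26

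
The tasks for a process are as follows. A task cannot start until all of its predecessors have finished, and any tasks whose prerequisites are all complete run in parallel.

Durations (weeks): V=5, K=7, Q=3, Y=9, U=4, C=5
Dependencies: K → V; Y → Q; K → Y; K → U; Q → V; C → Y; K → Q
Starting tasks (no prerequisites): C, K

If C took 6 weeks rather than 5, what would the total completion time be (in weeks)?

The binding path is K→Y→Q→V = 7+9+3+5 = 24; finish at 24 weeks.
The longest path through C is only 22 weeks, so C has float 2.
No other chain overtakes it, so the finish is 24 weeks.

24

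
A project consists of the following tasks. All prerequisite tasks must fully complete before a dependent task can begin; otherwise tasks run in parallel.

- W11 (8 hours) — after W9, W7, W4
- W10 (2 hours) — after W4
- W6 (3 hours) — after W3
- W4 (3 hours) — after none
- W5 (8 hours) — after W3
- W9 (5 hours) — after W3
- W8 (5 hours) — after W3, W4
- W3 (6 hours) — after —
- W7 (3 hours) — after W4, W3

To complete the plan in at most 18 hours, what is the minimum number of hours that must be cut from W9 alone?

Current finish: 19 hours; target: 18.
W9 is on every critical path, so each hour cut from W9 cuts the finish by one (this holds down to a finish of 17).
Need 19 − 18 = 1 hour off W9 → W9 becomes 4 hours, finish becomes 18.

1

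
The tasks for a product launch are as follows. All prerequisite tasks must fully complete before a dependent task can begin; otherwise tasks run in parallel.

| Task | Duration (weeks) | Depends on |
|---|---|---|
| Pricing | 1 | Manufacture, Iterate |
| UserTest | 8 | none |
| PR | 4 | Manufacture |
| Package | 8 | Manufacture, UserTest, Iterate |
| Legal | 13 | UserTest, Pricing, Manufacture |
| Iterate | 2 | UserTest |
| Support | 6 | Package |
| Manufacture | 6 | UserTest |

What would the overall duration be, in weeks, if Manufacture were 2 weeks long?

24

Critical path before the change: UserTest→Manufacture→Package→Support = 8+6+8+6 = 28 giving 28 weeks.
Manufacture lies on that path, so at 2 weeks the path becomes 24 weeks.
The binding chain switches to UserTest→Iterate→Package→Support = 8+2+8+6 = 24; finish 24 weeks.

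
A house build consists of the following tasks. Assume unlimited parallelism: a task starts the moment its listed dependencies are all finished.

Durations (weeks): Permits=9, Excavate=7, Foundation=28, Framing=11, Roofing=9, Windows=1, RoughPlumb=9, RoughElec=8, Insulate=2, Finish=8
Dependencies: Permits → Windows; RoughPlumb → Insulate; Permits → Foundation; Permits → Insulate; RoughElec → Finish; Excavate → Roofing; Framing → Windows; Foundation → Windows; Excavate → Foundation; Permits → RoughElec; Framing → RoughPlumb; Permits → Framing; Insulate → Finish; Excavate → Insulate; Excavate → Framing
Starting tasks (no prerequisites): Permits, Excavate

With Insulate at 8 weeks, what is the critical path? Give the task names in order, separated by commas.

Critical path before the change: Permits→Framing→RoughPlumb→Insulate→Finish = 9+11+9+2+8 = 39 giving 39 weeks.
Insulate is on the critical path; changing it to 8 makes that path 45 weeks.
That remains the longest chain; total 45 weeks.

Permits, Framing, RoughPlumb, Insulate, Finish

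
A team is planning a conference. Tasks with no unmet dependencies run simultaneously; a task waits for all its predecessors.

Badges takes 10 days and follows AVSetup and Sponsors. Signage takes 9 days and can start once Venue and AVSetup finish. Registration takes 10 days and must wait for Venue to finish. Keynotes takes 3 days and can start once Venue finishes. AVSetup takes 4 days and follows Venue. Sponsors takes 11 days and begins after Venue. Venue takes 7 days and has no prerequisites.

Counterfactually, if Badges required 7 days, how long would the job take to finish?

As given, the longest chain is Venue→Sponsors→Badges = 7+11+10 = 28, so the finish is 28 days.
Since Badges is critical, the -3 change carries straight to that chain (now 25 days).
That remains the longest chain; total 25 days.

25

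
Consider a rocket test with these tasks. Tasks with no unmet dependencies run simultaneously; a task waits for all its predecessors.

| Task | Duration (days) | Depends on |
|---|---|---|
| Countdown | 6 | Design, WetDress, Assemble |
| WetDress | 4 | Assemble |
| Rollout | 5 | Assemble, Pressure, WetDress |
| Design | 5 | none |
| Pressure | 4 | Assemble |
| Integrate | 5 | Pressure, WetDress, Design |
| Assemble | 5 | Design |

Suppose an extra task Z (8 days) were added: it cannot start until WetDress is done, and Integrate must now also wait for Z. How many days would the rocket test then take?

27

Originally the rocket test takes 20 days.
With Z inserted, Integrate now waits for max(Pressure, WetDress, Design, Z).
New critical path: Design→Assemble→WetDress→Z→Integrate = 5+5+4+8+5 = 27 ⇒ 27 days.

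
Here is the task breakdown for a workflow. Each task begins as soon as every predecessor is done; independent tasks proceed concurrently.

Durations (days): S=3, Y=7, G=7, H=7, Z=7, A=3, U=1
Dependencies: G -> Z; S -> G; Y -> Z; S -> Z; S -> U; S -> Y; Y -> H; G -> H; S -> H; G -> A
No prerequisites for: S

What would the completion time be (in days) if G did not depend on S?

17

Before: longest chain S→Y→H = 3+7+7 = 17, finish 17.
Without S→G, G's earliest start moves from 3 to 0.
The longest chain is now S→Y→H = 3+7+7 = 17, so the project takes 17 days.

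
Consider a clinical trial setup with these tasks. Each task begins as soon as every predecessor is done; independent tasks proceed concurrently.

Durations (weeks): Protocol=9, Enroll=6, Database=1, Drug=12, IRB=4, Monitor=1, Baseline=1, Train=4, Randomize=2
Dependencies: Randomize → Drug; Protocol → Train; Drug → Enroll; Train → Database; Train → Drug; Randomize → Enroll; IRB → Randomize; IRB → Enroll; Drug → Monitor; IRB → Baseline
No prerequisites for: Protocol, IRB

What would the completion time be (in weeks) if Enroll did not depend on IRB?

31

With the dependency in place, Protocol→Train→Drug→Enroll = 9+4+12+6 = 31 sets the finish at 31 weeks.
Dropping IRB→Enroll doesn't change Enroll's earliest start (25); another predecessor still binds.
New critical path: Protocol→Train→Drug→Enroll = 9+4+12+6 = 31 ⇒ 31 weeks.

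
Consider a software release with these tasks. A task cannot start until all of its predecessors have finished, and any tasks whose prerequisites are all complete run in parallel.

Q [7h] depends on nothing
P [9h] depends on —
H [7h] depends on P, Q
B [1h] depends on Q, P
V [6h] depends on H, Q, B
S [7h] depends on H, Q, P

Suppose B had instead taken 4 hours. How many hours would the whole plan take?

23

Baseline: P→H→S = 9+7+7 = 23 → 23 hours.
B has 7 hours of float (longest path through it is 16).
That remains the longest chain; total 23 hours.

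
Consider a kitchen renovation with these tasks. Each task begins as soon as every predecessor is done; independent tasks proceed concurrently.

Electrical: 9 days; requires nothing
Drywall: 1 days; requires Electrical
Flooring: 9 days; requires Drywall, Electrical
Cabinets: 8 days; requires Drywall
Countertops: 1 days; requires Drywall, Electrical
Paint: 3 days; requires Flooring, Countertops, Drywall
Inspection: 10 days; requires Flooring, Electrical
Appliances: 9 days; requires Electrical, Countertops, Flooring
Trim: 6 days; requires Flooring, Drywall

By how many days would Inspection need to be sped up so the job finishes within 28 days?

1

Current finish: 29 days; target: 28.
Inspection is on every critical path, so each day cut from Inspection cuts the finish by one (this holds down to a finish of 28).
Need 29 − 28 = 1 day off Inspection → Inspection becomes 9 days, finish becomes 28.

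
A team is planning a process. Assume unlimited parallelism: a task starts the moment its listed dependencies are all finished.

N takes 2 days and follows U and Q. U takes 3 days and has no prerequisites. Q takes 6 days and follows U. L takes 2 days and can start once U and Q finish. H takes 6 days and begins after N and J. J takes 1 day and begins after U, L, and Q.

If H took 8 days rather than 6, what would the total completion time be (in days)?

20

Critical path before the change: U→Q→L→J→H = 3+6+2+1+6 = 18 giving 18 days.
H lies on that path, so at 8 days the path becomes 20 days.
No other chain overtakes it, so the finish is 20 days.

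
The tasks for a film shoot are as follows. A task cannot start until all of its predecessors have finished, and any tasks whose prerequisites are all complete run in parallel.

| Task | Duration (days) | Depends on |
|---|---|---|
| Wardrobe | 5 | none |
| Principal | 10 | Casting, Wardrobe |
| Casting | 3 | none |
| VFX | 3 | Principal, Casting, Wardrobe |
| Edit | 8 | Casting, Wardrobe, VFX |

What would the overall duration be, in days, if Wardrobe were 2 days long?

24

Actual critical path: Wardrobe→Principal→VFX→Edit = 5+10+3+8 = 26 ⇒ 26 days.
Wardrobe is on the critical path; changing it to 2 makes that path 23 days.
Now Casting→Principal→VFX→Edit = 3+10+3+8 = 24 is longest, so the finish becomes 24 days.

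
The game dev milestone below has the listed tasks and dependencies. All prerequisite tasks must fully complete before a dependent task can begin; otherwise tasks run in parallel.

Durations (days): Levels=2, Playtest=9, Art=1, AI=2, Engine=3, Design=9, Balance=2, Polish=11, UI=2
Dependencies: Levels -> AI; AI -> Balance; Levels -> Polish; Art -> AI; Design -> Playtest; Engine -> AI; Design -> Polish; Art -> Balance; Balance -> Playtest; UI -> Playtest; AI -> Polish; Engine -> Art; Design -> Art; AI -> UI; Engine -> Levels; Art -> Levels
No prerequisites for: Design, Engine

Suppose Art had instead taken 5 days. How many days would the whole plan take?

Critical path before the change: Design→Art→Levels→AI→UI→Playtest = 9+1+2+2+2+9 = 25 giving 25 days.
Art lies on that path, so at 5 days the path becomes 29 days.
No other chain overtakes it, so the finish is 29 days.

29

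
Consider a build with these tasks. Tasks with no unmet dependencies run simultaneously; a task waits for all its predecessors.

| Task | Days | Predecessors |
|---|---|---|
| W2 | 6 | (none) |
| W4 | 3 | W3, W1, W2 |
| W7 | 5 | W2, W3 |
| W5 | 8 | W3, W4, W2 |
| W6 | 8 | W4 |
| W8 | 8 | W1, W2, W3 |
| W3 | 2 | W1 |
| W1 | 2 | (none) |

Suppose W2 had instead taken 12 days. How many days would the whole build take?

Critical path before the change: W2→W4→W5 = 6+3+8 = 17 giving 17 days.
W2 is on the critical path; changing it to 12 makes that path 23 days.
No other chain overtakes it, so the finish is 23 days.

23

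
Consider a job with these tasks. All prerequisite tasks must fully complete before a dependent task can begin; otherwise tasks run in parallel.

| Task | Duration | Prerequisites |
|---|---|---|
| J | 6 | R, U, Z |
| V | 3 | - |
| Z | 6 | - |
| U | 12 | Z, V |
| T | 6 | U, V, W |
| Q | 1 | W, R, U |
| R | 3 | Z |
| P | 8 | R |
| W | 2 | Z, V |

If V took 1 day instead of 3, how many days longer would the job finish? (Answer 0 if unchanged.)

0

Actual critical path: Z→U→J = 6+12+6 = 24 ⇒ 24 days.
V has 3 days of float (longest path through it is 21).
No other chain overtakes it, so the finish is 24 days.
Change in finish: 24 − 24 = +0 days.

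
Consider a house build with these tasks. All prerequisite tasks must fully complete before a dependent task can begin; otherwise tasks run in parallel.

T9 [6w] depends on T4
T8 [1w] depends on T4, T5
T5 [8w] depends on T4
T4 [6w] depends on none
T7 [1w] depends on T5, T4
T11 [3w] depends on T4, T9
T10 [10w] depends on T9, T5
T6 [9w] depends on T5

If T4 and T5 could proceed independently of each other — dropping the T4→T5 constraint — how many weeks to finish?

22

Original critical path: T4→T5→T10 = 6+8+10 = 24 ⇒ 24 weeks.
Without T4→T5, T5's earliest start moves from 6 to 0.
New critical path: T4→T9→T10 = 6+6+10 = 22 ⇒ 22 weeks.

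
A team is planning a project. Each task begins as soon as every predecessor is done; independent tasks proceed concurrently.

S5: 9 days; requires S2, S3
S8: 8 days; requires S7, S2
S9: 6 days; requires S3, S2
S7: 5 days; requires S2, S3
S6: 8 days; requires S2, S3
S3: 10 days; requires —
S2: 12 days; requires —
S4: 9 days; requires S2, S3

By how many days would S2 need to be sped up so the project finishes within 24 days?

Current finish: 25 days; target: 24.
S2 is on every critical path, so each day cut from S2 cuts the finish by one (this holds down to a finish of 23).
Need 25 − 24 = 1 day off S2 → S2 becomes 11 days, finish becomes 24.

1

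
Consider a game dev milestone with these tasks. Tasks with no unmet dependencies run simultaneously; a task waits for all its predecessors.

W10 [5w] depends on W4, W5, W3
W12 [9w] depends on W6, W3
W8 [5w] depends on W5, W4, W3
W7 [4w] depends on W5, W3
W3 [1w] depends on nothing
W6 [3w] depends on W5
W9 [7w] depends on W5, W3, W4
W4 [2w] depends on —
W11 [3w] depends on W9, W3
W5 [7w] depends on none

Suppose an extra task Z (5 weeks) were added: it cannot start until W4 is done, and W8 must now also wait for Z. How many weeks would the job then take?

19

Originally the job takes 19 weeks.
With Z inserted, W8 now waits for max(W5, W4, W3, Z).
New critical path: W5→W6→W12 = 7+3+9 = 19 ⇒ 19 weeks.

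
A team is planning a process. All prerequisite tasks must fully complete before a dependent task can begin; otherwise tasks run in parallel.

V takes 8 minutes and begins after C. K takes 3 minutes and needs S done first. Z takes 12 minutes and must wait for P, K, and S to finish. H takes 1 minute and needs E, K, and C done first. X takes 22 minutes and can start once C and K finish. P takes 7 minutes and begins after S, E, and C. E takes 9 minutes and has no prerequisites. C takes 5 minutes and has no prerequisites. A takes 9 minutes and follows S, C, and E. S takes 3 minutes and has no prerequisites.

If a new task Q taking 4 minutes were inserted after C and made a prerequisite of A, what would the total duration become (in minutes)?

Originally the job takes 28 minutes.
With Q inserted, A now waits for max(S, C, E, Q).
New critical path: S→K→X = 3+3+22 = 28 ⇒ 28 minutes.

28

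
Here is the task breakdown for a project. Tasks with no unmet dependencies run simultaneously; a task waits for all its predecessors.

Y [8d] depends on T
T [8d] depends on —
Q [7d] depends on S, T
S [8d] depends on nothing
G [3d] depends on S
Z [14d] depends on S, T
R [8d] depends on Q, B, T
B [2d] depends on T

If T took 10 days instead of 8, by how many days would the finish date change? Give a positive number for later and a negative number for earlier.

The binding path is T→Q→R = 8+7+8 = 23; finish at 23 days.
Since T is critical, the +2 change carries straight to that chain (now 25 days).
That remains the longest chain; total 25 days.
Change in finish: 25 − 23 = +2 days.

2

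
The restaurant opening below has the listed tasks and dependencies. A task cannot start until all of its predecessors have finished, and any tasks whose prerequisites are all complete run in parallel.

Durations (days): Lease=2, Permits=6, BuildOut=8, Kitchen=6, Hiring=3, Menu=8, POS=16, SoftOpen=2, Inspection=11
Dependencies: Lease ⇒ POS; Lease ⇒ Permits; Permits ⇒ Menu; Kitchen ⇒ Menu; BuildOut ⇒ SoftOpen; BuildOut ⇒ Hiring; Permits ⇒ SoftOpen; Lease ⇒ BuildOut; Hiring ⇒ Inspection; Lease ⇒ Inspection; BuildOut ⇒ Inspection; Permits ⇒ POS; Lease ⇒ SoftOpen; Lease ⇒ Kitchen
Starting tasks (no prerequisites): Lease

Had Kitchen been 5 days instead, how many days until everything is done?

24

Actual critical path: Lease→Permits→POS = 2+6+16 = 24 ⇒ 24 days.
Kitchen is off the critical path — its longest chain is 16 days, giving 8 of slack.
No other chain overtakes it, so the finish is 24 days.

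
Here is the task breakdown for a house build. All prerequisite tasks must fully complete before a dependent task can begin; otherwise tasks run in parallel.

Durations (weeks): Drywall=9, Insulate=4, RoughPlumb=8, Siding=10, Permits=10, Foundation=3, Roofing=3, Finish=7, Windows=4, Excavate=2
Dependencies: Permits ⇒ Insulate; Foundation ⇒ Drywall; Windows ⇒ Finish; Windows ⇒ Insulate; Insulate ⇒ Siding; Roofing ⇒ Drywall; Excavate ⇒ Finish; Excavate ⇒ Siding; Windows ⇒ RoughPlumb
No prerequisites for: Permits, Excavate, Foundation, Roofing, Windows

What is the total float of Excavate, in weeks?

Critical path: Permits→Insulate→Siding = 10+4+10 = 24, so the finish is 24 weeks.
Longest path through Excavate: 12 weeks (earliest finish 2, latest finish 14).
Slack of Excavate = 12 − 0 = 12 weeks.

12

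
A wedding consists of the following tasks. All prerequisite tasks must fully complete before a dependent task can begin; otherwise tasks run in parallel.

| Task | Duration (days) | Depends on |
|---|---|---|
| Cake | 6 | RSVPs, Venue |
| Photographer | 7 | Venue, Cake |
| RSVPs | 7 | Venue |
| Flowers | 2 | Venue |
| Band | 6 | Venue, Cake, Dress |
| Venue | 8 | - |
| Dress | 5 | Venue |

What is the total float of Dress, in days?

9

Venue→RSVPs→Cake→Photographer = 8+7+6+7 = 28 sets the makespan at 28 days.
Longest path through Dress: 19 days (earliest finish 13, latest finish 22).
So Dress can slip 22 − 13 = 9 days.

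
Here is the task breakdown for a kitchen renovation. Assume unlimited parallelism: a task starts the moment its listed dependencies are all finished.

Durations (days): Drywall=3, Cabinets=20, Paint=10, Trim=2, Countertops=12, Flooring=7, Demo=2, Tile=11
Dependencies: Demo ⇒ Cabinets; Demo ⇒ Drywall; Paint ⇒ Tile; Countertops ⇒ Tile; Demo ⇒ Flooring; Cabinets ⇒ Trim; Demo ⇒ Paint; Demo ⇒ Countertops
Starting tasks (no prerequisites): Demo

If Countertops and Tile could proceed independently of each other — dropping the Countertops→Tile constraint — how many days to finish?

Original critical path: Demo→Countertops→Tile = 2+12+11 = 25 ⇒ 25 days.
Without Countertops→Tile, Tile's earliest start moves from 14 to 12.
The longest chain is now Demo→Cabinets→Trim = 2+20+2 = 24, so the plan takes 24 days.

24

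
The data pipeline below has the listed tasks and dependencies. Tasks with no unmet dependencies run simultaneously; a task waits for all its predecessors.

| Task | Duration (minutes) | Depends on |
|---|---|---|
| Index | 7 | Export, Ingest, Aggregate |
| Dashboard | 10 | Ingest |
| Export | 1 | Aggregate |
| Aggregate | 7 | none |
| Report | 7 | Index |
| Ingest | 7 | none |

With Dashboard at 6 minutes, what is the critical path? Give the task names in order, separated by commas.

As given, the longest chain is Aggregate→Export→Index→Report = 7+1+7+7 = 22, so the finish is 22 minutes.
Dashboard is off the critical path — its longest chain is 17 minutes, giving 5 of slack.
No other chain overtakes it, so the finish is 22 minutes.

Aggregate, Export, Index, Report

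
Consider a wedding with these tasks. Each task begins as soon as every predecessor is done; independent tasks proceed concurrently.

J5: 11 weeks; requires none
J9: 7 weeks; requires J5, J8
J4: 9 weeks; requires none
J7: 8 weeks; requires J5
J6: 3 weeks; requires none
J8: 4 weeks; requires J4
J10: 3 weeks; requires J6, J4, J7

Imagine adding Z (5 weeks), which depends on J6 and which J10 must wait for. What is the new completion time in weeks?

22

Originally the schedule takes 22 weeks.
With Z inserted, J10 now waits for max(J6, J4, J7, Z).
New critical path: J5→J7→J10 = 11+8+3 = 22 ⇒ 22 weeks.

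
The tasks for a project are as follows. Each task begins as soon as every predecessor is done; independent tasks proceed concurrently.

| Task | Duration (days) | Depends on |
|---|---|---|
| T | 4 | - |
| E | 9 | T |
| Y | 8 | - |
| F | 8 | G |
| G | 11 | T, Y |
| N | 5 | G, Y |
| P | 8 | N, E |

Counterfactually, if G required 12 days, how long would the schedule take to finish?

33

Critical path before the change: Y→G→N→P = 8+11+5+8 = 32 giving 32 days.
G lies on that path, so at 12 days the path becomes 33 days.
That remains the longest chain; total 33 days.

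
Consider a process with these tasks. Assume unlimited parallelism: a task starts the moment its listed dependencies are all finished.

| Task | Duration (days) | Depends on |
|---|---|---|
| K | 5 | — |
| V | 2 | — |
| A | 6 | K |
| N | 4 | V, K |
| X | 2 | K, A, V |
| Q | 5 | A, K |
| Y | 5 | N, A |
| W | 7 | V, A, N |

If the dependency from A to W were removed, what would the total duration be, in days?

Original critical path: K→A→W = 5+6+7 = 18 ⇒ 18 days.
Without A→W, W's earliest start moves from 11 to 9.
The longest chain is now K→A→Q = 5+6+5 = 16, so the process takes 16 days.

16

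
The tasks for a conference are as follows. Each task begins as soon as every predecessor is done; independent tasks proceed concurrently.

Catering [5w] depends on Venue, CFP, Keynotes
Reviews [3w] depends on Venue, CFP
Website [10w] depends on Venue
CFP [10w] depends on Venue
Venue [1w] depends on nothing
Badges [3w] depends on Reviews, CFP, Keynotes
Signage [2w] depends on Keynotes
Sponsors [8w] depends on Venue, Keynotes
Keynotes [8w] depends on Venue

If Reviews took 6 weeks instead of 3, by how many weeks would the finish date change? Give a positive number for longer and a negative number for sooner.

Baseline: Venue→CFP→Reviews→Badges = 1+10+3+3 = 17 → 17 weeks.
Reviews lies on that path, so at 6 weeks the path becomes 20 weeks.
That remains the longest chain; total 20 weeks.
Change in finish: 20 − 17 = +3 weeks.

3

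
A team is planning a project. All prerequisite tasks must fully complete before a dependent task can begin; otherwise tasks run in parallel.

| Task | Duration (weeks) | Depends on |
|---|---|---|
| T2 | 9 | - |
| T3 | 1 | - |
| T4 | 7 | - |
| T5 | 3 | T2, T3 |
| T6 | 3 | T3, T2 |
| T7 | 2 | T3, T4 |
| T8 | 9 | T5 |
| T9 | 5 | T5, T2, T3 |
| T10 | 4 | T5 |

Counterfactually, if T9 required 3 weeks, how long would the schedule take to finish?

As given, the longest chain is T2→T5→T8 = 9+3+9 = 21, so the finish is 21 weeks.
The longest path through T9 is only 17 weeks, so T9 has float 4.
That remains the longest chain; total 21 weeks.

21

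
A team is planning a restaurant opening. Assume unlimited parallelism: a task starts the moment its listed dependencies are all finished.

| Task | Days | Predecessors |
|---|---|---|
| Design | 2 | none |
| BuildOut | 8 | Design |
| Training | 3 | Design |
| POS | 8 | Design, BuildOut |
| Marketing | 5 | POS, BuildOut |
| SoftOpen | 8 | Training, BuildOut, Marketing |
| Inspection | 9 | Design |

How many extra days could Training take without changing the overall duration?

Design→BuildOut→POS→Marketing→SoftOpen = 2+8+8+5+8 = 31 sets the makespan at 31 days.
Longest path through Training: 13 days (earliest finish 5, latest finish 23).
So Training can slip 23 − 5 = 18 days.

18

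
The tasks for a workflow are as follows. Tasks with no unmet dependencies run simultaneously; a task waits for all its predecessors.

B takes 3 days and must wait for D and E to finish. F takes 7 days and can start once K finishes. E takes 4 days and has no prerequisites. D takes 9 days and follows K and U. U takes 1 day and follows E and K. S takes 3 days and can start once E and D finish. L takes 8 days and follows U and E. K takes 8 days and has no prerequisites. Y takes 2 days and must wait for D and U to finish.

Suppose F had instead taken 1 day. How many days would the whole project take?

21

Critical path before the change: K→U→D→S = 8+1+9+3 = 21 giving 21 days.
The longest path through F is only 15 days, so F has float 6.
That remains the longest chain; total 21 days.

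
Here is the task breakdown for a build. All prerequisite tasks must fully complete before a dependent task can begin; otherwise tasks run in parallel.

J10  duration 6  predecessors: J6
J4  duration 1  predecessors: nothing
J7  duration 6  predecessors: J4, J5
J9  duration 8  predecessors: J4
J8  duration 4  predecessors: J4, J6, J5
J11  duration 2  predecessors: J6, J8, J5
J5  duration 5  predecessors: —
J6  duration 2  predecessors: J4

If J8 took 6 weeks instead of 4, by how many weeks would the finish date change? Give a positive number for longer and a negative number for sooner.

Critical path before the change: J5→J8→J11 = 5+4+2 = 11 giving 11 weeks.
J8 lies on that path, so at 6 weeks the path becomes 13 weeks.
The critical path is still J5→J8→J11; finish is now 13 weeks.
Change in finish: 13 − 11 = +2 weeks.

2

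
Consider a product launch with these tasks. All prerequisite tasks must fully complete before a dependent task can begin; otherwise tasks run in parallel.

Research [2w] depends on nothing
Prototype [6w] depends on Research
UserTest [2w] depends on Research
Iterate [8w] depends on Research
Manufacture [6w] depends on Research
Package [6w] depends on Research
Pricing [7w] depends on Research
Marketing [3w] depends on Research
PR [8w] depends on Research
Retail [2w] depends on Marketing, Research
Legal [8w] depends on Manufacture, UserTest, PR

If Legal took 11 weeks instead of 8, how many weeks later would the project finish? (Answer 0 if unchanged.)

Critical path before the change: Research→PR→Legal = 2+8+8 = 18 giving 18 weeks.
Since Legal is critical, the +3 change carries straight to that chain (now 21 weeks).
That remains the longest chain; total 21 weeks.
Change in finish: 21 − 18 = +3 weeks.

3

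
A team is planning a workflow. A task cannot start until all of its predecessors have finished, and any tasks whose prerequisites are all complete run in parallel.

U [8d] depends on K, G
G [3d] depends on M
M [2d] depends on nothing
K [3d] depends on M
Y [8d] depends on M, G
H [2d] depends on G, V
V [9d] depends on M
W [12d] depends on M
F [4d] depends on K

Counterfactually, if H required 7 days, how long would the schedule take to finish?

As given, the longest chain is M→W = 2+12 = 14, so the finish is 14 days.
H is off the critical path — its longest chain is 13 days, giving 1 of slack.
Now M→V→H = 2+9+7 = 18 is longest, so the finish becomes 18 days.

18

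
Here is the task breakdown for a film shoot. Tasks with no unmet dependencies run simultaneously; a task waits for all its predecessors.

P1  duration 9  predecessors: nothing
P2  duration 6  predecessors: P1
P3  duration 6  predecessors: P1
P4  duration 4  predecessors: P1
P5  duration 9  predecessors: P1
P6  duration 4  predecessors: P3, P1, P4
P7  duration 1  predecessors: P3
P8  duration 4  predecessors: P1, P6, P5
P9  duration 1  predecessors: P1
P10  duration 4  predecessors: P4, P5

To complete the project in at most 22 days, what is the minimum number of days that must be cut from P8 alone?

1

Current finish: 23 days; target: 22.
P8 is on every critical path, so each day cut from P8 cuts the finish by one (this holds down to a finish of 22).
Need 23 − 22 = 1 day off P8 → P8 becomes 3 days, finish becomes 22.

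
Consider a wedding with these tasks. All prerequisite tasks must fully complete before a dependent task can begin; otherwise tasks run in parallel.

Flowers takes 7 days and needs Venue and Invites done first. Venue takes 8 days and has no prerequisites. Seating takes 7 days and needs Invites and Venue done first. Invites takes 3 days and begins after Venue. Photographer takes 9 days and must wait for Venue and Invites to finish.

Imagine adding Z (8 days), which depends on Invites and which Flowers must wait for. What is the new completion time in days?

Originally the schedule takes 20 days.
With Z inserted, Flowers now waits for max(Venue, Invites, Z).
New critical path: Venue→Invites→Z→Flowers = 8+3+8+7 = 26 ⇒ 26 days.

26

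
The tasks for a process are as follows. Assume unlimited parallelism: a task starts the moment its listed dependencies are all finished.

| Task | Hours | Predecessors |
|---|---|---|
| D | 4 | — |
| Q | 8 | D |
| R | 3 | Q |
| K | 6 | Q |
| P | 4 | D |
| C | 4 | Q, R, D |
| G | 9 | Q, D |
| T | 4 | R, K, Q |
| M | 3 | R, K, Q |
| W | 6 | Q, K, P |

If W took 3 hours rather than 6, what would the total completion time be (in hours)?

Actual critical path: D→Q→K→W = 4+8+6+6 = 24 ⇒ 24 hours.
W is on the critical path; changing it to 3 makes that path 21 hours.
The binding chain switches to D→Q→K→T = 4+8+6+4 = 22; finish 22 hours.

22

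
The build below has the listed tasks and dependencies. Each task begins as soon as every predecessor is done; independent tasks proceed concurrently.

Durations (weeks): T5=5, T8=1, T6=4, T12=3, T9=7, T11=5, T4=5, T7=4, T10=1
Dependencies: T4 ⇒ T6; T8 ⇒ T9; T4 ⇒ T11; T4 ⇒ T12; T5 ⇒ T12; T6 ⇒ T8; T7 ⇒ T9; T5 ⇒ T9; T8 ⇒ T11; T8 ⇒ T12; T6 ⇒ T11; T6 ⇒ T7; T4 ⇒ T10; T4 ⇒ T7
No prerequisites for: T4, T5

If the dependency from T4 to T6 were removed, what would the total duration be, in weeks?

With the dependency in place, T4→T6→T7→T9 = 5+4+4+7 = 20 sets the finish at 20 weeks.
Without T4→T6, T6's earliest start moves from 5 to 0.
The longest chain is now T4→T7→T9 = 5+4+7 = 16, so the build takes 16 weeks.

16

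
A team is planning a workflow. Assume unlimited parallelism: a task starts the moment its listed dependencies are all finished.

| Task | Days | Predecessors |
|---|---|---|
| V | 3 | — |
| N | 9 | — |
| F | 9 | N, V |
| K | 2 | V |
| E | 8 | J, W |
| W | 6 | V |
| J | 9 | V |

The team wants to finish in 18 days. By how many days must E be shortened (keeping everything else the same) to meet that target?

Current finish: 20 days; target: 18.
E is on every critical path, so each day cut from E cuts the finish by one (this holds down to a finish of 18).
Need 20 − 18 = 2 days off E → E becomes 6 days, finish becomes 18.

2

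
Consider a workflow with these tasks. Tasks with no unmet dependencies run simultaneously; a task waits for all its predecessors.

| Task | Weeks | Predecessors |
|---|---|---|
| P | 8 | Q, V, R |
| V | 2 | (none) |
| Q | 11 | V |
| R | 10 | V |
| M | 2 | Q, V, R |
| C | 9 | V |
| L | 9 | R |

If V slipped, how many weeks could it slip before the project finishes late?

0

Critical path: V→Q→P = 2+11+8 = 21, so the finish is 21 weeks.
Longest path through V: 21 weeks (earliest finish 2, latest finish 2).
Slack of V = 0 − 0 = 0 weeks.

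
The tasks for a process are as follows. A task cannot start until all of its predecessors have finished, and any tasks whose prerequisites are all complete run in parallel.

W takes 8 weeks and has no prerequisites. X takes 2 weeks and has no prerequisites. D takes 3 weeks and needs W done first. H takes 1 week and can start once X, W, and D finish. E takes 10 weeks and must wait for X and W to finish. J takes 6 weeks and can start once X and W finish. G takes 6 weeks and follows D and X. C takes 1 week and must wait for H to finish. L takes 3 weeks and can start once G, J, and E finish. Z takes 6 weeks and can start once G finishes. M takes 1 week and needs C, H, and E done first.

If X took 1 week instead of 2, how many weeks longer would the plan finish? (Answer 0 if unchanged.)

0

As given, the longest chain is W→D→G→Z = 8+3+6+6 = 23, so the finish is 23 weeks.
X is off the critical path — its longest chain is 15 weeks, giving 8 of slack.
That remains the longest chain; total 23 weeks.
Change in finish: 23 − 23 = +0 weeks.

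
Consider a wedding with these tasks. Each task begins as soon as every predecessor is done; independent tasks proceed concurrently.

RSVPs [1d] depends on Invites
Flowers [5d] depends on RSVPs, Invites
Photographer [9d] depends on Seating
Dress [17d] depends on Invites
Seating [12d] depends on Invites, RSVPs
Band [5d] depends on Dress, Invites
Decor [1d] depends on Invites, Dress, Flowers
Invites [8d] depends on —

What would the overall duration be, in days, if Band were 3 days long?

30

As given, the longest chain is Invites→Dress→Band = 8+17+5 = 30, so the finish is 30 days.
Band is on the critical path; changing it to 3 makes that path 28 days.
The binding chain switches to Invites→RSVPs→Seating→Photographer = 8+1+12+9 = 30; finish 30 days.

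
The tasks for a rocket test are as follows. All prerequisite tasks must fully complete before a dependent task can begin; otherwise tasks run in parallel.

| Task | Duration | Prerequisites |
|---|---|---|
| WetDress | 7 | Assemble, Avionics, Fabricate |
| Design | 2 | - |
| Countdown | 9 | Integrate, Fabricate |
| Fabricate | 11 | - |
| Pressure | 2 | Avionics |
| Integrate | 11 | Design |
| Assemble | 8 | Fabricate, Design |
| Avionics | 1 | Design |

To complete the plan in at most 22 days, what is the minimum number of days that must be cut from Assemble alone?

4

Current finish: 26 days; target: 22.
Assemble is on every critical path, so each day cut from Assemble cuts the finish by one (this holds down to a finish of 22).
Need 26 − 22 = 4 days off Assemble → Assemble becomes 4 days, finish becomes 22.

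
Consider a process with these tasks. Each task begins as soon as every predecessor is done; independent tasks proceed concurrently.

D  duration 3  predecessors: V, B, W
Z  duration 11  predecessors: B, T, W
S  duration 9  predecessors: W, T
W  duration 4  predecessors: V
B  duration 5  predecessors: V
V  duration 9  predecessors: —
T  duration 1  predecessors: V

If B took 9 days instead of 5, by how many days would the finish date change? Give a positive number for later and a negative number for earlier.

Baseline: V→B→Z = 9+5+11 = 25 → 25 days.
Since B is critical, the +4 change carries straight to that chain (now 29 days).
That remains the longest chain; total 29 days.
Change in finish: 29 − 25 = +4 days.

4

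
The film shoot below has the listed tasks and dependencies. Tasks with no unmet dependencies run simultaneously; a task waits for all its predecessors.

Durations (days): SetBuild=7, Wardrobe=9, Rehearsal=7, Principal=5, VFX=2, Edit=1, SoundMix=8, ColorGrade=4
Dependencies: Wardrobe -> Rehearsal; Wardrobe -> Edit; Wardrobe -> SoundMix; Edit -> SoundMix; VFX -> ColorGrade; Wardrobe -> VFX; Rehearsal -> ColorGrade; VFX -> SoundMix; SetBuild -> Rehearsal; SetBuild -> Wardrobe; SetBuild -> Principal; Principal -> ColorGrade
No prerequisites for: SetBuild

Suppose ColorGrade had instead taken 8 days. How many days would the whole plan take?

As given, the longest chain is SetBuild→Wardrobe→Rehearsal→ColorGrade = 7+9+7+4 = 27, so the finish is 27 days.
ColorGrade is on the critical path; changing it to 8 makes that path 31 days.
No other chain overtakes it, so the finish is 31 days.

31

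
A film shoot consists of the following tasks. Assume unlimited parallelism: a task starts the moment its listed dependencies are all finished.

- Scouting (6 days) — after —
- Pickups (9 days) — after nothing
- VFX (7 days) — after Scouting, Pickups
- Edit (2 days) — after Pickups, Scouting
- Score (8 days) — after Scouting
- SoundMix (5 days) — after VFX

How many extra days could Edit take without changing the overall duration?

10

Critical path: Pickups→VFX→SoundMix = 9+7+5 = 21, so the finish is 21 days.
Edit finishes as early as 11 and must finish by 21.
So Edit can slip 21 − 11 = 10 days.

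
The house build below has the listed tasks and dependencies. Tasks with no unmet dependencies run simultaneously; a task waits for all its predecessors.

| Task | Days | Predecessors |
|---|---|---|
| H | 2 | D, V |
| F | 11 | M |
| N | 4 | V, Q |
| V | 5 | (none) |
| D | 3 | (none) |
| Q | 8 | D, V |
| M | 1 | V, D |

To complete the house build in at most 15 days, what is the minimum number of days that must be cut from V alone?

2

Current finish: 17 days; target: 15.
V is on every critical path, so each day cut from V cuts the finish by one (this holds down to a finish of 15).
Need 17 − 15 = 2 days off V → V becomes 3 days, finish becomes 15.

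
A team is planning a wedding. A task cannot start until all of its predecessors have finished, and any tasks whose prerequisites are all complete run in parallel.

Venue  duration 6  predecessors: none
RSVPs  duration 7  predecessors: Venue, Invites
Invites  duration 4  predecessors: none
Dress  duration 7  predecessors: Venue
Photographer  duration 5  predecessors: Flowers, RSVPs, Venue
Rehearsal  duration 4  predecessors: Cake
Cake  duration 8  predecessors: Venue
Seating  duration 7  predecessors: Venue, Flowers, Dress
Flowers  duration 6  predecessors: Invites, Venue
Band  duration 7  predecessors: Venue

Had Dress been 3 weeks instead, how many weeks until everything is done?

19

The binding path is Venue→Dress→Seating = 6+7+7 = 20; finish at 20 weeks.
Since Dress is critical, the -4 change carries straight to that chain (now 16 weeks).
The binding chain switches to Venue→Flowers→Seating = 6+6+7 = 19; finish 19 weeks.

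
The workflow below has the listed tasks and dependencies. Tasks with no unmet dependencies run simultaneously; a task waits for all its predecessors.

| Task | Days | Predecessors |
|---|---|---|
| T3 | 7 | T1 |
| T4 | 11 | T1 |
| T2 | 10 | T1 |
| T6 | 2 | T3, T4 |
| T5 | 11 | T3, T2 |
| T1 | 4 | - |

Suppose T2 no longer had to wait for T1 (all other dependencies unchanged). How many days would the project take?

22

With the dependency in place, T1→T2→T5 = 4+10+11 = 25 sets the finish at 25 days.
Without T1→T2, T2's earliest start moves from 4 to 0.
New critical path: T1→T3→T5 = 4+7+11 = 22 ⇒ 22 days.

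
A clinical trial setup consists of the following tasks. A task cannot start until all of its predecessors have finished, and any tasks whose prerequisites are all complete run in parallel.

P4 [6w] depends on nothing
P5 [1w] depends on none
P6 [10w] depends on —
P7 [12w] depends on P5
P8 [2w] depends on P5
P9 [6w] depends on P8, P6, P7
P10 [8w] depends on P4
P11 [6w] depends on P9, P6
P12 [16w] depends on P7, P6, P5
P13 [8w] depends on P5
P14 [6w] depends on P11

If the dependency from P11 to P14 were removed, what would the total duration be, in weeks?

29

With the dependency in place, P5→P7→P9→P11→P14 = 1+12+6+6+6 = 31 sets the finish at 31 weeks.
Without P11→P14, P14's earliest start moves from 25 to 0.
New critical path: P5→P7→P12 = 1+12+16 = 29 ⇒ 29 weeks.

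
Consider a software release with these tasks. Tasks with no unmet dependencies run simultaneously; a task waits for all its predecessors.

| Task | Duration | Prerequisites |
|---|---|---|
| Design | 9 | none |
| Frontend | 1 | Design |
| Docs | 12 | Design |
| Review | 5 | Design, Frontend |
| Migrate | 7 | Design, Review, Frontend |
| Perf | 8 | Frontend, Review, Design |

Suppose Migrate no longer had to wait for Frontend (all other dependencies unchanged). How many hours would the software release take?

23

Original critical path: Design→Frontend→Review→Perf = 9+1+5+8 = 23 ⇒ 23 hours.
Dropping Frontend→Migrate doesn't change Migrate's earliest start (15); another predecessor still binds.
New critical path: Design→Frontend→Review→Perf = 9+1+5+8 = 23 ⇒ 23 hours.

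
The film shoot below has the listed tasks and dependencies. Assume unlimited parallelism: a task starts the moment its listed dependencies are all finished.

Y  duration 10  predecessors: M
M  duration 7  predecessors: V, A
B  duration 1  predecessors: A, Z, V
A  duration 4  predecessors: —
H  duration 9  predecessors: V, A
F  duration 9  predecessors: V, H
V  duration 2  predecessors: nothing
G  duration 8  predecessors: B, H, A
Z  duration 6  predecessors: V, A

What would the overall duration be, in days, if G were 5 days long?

22

Actual critical path: A→H→F = 4+9+9 = 22 ⇒ 22 days.
The longest path through G is only 21 days, so G has float 1.
No other chain overtakes it, so the finish is 22 days.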